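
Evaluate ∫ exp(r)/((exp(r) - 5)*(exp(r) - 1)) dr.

Let u = e^r, du = e^r dr.
The integral becomes ∫ du/((u-5)(u-1)); decompose into partial fractions.

log(exp(r) - 5)/4 - log(exp(r) - 1)/4 + C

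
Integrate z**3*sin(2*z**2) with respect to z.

Let u = z², du = 2z dz; rewrite as (1/2)∫ u^1·sin(2u) du.
Now integrate by parts 1 time.

-z**2*cos(2*z**2)/4 + sin(2*z**2)/8 + C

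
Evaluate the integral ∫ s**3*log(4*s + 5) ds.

s**4*log(4*s + 5)/4 - s**4/16 + 5*s**3/48 - 25*s**2/128 + 125*s/256 - 625*log(4*s + 5)/1024 + C

Use integration by parts with u = log(4*s + 5), dv = s**3 ds.
Then du = 4/(4*s + 5) ds and v = s**4/4.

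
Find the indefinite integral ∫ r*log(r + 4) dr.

Use integration by parts with u = log(r + 4), dv = r dr.
Then du = 1/(r + 4) dr and v = r**2/2.

r**2*log(r + 4)/2 - r**2/4 + 2*r - 8*log(r + 4) + C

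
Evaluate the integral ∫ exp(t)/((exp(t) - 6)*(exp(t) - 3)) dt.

Let u = e^t, du = e^t dt.
The integral becomes ∫ du/((u-3)(u-6)); decompose into partial fractions.

log(exp(t) - 6)/3 - log(exp(t) - 3)/3 + C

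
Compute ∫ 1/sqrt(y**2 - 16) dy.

log(y + sqrt(y**2 - 16)) + C

Substitute y = 4·sec(θ), so dy = 4·sec(θ)*tan(θ) dθ and the radical becomes sqrt(y**2 - 16) = 4·tan(θ) by the Pythagorean identity.
Integrate the resulting trig expression in θ, then back-substitute sec(θ) = y/4, tan(θ) = sqrt(y**2 - 16)/4 (absorbing any constant into C).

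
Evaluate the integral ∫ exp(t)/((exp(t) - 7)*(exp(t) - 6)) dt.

Let u = e^t, du = e^t dt.
The integral becomes ∫ du/((u-6)(u-7)); decompose into partial fractions.

log(exp(t) - 7) - log(exp(t) - 6) + C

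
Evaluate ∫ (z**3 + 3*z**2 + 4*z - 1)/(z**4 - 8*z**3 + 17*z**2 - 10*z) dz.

Factor the denominator: z*(z - 5)*(z - 2)*(z - 1).
Partial-fraction decomposition: 7/(4*(z - 1)) - 9/(2*(z - 2)) + 73/(20*(z - 5)) + 1/(10*z).
Integrate each term: A/(z−a) contributes A·log|z−a|.

log(z)/10 + 73*log(z - 5)/20 - 9*log(z - 2)/2 + 7*log(z - 1)/4 + C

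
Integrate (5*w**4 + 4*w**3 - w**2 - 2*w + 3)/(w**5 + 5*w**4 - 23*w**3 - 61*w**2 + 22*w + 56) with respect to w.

Factor the denominator: (w - 4)*(w - 1)*(w + 1)*(w + 2)*(w + 7).
Partial-fraction decomposition: 10601/(2640*(w + 7)) - 17/(30*(w + 2)) + 1/(12*(w + 1)) - 1/(16*(w - 1)) + 101/(66*(w - 4)).
Integrate each term: A/(w−a) contributes A·log|w−a|.

101*log(w - 4)/66 - log(w - 1)/16 + log(w + 1)/12 - 17*log(w + 2)/30 + 10601*log(w + 7)/2640 + C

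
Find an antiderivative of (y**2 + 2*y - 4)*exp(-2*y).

Use integration by parts with u = y**2 + 2*y - 4, dv = exp(-2*y) dy, so v = -exp(-2*y)/2.
Apply parts 2 times (tabular method): alternate signs, differentiate u down to 0, integrate dv up.

(-2*y**2 - 6*y + 5)*exp(-2*y)/4 + C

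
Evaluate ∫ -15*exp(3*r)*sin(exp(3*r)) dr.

Let u = exp(3*r), so du = (3*exp(3*r)) dr.
Rewriting, the integral becomes -5·∫ sin(u) du = -5·-cos(u).
Substituting back, u = exp(3*r).

5*cos(exp(3*r)) + C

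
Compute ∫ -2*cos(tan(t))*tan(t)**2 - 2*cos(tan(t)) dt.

-2*sin(tan(t)) + C

Let u = tan(t), so du = (tan(t)**2 + 1) dt.
Rewriting, the integral becomes -2·∫ cos(u) du = -2·sin(u).
Substituting back, u = tan(t).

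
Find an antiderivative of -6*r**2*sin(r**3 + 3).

Let u = r**3 + 3, so du = (3*r**2) dr.
Rewriting, the integral becomes -2·∫ sin(u) du = -2·-cos(u).
Substituting back, u = r**3 + 3.

2*cos(r**3 + 3) + C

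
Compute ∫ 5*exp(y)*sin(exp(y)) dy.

-5*cos(exp(y)) + C

Let u = exp(y), so du = (exp(y)) dy.
Rewriting, the integral becomes 5·∫ sin(u) du = 5·-cos(u).
Substituting back, u = exp(y).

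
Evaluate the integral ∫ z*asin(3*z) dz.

Use integration by parts with u = arcsin(3*z), dv = z dz.
Then du = 3/sqrt(-9*z**2 + 1) dz.

z**2*asin(3*z)/2 + z*sqrt(-9*z**2 + 1)/12 - asin(3*z)/36 + C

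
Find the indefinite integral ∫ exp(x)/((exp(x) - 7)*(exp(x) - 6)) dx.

Let u = e^x, du = e^x dx.
The integral becomes ∫ du/((u-7)(u-6)); decompose into partial fractions.

log(exp(x) - 7) - log(exp(x) - 6) + C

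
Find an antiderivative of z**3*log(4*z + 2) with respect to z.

Use integration by parts with u = log(4*z + 2), dv = z**3 dz.
Then du = 4/(4*z + 2) dz and v = z**4/4.

z**4*log(4*z + 2)/4 - z**4/16 + z**3/24 - z**2/32 + z/32 - log(2*z + 1)/64 + C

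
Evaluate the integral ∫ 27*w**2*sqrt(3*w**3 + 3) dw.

2*(3*w**3 + 3)**(3/2) + C

Let u = 3*w**3 + 3, so du = (9*w**2) dw.
Rewriting, the integral becomes 3·∫ √u du = 3·(2/3)u^(3/2).
Substituting back, u = 3*w**3 + 3.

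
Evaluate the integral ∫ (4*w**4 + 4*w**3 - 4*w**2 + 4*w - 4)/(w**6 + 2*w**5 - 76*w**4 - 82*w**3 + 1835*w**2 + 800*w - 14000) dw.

Factor the denominator: (w - 5)**2*(w - 4)*(w + 4)*(w + 5)*(w + 7).
Partial-fraction decomposition: -667/(792*(w + 7)) + 469/(450*(w + 5)) - 19/(54*(w + 4)) + 307/(198*(w - 4)) - 7553/(5400*(w - 5)) + 27/(10*(w - 5)**2).
Integrate each term; A/(w−a) gives A·log|w−a|; A/(w−a)² gives −A/(w−a).

-7553*log(w - 5)/5400 + 307*log(w - 4)/198 - 19*log(w + 4)/54 + 469*log(w + 5)/450 - 667*log(w + 7)/792 - 27/(10*w - 50) + C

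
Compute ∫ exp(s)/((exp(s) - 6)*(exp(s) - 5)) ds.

Let u = e^s, du = e^s ds.
The integral becomes ∫ du/((u-6)(u-5)); decompose into partial fractions.

log(exp(s) - 6) - log(exp(s) - 5) + C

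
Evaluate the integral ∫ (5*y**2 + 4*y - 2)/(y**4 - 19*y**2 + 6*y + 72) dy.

106*log(y - 3)/245 + log(y + 2)/5 - 31*log(y + 4)/49 - 11/(7*y - 21) + C

Factor the denominator: (y - 3)**2*(y + 2)*(y + 4).
Partial-fraction decomposition: -31/(49*(y + 4)) + 1/(5*(y + 2)) + 106/(245*(y - 3)) + 11/(7*(y - 3)**2).
Integrate each term; A/(y−a) gives A·log|y−a|; A/(y−a)² gives −A/(y−a).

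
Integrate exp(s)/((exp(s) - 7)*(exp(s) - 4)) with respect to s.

log(exp(s) - 7)/3 - log(exp(s) - 4)/3 + C

Let u = e^s, du = e^s ds.
The integral becomes ∫ du/((u-7)(u-4)); decompose into partial fractions.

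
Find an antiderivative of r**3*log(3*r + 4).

r**4*log(3*r + 4)/4 - r**4/16 + r**3/9 - 2*r**2/9 + 16*r/27 - 64*log(3*r + 4)/81 + C

Use integration by parts with u = log(3*r + 4), dv = r**3 dr.
Then du = 3/(3*r + 4) dr and v = r**4/4.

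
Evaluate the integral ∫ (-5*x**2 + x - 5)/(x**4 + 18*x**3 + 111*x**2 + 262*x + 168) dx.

-11*log(x + 1)/90 + 89*log(x + 4)/18 - 191*log(x + 6)/10 + 257*log(x + 7)/18 + C

Factor the denominator: (x + 1)*(x + 4)*(x + 6)*(x + 7).
Partial-fraction decomposition: 257/(18*(x + 7)) - 191/(10*(x + 6)) + 89/(18*(x + 4)) - 11/(90*(x + 1)).
Integrate each term: A/(x−a) contributes A·log|x−a|.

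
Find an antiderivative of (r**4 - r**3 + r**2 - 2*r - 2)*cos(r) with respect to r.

Use integration by parts with u = r**4 - r**3 + r**2 - 2*r - 2, dv = cos(r) dr, so v = sin(r).
Apply parts 4 times (tabular method): alternate signs, differentiate u down to 0, integrate dv up.

r**4*sin(r) - r**3*sin(r) + 4*r**3*cos(r) - 11*r**2*sin(r) - 3*r**2*cos(r) + 4*r*sin(r) - 22*r*cos(r) + 20*sin(r) + 4*cos(r) + C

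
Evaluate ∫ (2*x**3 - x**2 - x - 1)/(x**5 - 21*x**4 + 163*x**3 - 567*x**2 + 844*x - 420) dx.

629*log(x - 7)/60 - 389*log(x - 6)/20 + 73*log(x - 5)/8 - 3*log(x - 2)/20 - log(x - 1)/120 + C

Factor the denominator: (x - 7)*(x - 6)*(x - 5)*(x - 2)*(x - 1).
Partial-fraction decomposition: -1/(120*(x - 1)) - 3/(20*(x - 2)) + 73/(8*(x - 5)) - 389/(20*(x - 6)) + 629/(60*(x - 7)).
Integrate each term: A/(x−a) contributes A·log|x−a|.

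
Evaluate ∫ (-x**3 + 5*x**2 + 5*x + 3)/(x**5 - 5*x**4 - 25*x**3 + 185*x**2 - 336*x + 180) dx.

7*log(x - 5)/66 - log(x - 3) + 25*log(x - 2)/24 - 3*log(x - 1)/14 + 41*log(x + 6)/616 + C

Factor the denominator: (x - 5)*(x - 3)*(x - 2)*(x - 1)*(x + 6).
Partial-fraction decomposition: 41/(616*(x + 6)) - 3/(14*(x - 1)) + 25/(24*(x - 2)) - 1/(x - 3) + 7/(66*(x - 5)).
Integrate each term: A/(x−a) contributes A·log|x−a|.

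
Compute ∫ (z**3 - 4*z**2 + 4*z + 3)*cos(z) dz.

z**3*sin(z) - 4*z**2*sin(z) + 3*z**2*cos(z) - 2*z*sin(z) - 8*z*cos(z) + 11*sin(z) - 2*cos(z) + C

Use integration by parts with u = z**3 - 4*z**2 + 4*z + 3, dv = cos(z) dz, so v = sin(z).
Apply parts 3 times (tabular method): alternate signs, differentiate u down to 0, integrate dv up.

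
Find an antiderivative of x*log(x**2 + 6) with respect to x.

x**2*log(x**2 + 6)/2 - x**2/2 + 3*log(x**2 + 6) + C

Let u = x**2 + 6, so du = (2*x) dx.
The integral becomes (1/2)·∫ log(u) du; integrate by parts with u′=log(u), dv′=du.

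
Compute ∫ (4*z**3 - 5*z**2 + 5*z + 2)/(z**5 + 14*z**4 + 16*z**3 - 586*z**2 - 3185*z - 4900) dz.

Factor the denominator: (z - 7)*(z + 4)*(z + 5)**2*(z + 7).
Partial-fraction decomposition: -275/(28*(z + 7)) - 23/(24*(z + 5)) - 27/(z + 5)**2 + 118/(11*(z + 4)) + 97/(1848*(z - 7)).
Integrate each term; A/(z−a) gives A·log|z−a|; A/(z−a)² gives −A/(z−a).

97*log(z - 7)/1848 + 118*log(z + 4)/11 - 23*log(z + 5)/24 - 275*log(z + 7)/28 + 27/(z + 5) + C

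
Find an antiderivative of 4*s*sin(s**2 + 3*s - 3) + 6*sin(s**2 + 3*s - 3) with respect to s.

Let u = s**2 + 3*s - 3, so du = (2*s + 3) ds.
Rewriting, the integral becomes 2·∫ sin(u) du = 2·-cos(u).
Substituting back, u = s**2 + 3*s - 3.

-2*cos(s**2 + 3*s - 3) + C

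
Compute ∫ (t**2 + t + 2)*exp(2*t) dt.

(t**2 + 2)*exp(2*t)/2 + C

Use integration by parts with u = t**2 + t + 2, dv = exp(2*t) dt, so v = exp(2*t)/2.
Apply parts 2 times (tabular method): alternate signs, differentiate u down to 0, integrate dv up.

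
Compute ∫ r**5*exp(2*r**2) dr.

(2*r**4 - 2*r**2 + 1)*exp(2*r**2)/8 + C

Let u = r², du = 2r dr; rewrite as (1/2)∫ u^2·exp(2u) du.
Now integrate by parts 2 times.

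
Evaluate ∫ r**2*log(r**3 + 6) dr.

Let u = r**3 + 6, so du = (3*r**2) dr.
The integral becomes (1/3)·∫ log(u) du; integrate by parts with u′=log(u), dv′=du.

r**3*log(r**3 + 6)/3 - r**3/3 + 2*log(r**3 + 6) + C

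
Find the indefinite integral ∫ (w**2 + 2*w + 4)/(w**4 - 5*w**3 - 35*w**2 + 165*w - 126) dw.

67*log(w - 7)/312 - 19*log(w - 3)/72 + log(w - 1)/12 - 4*log(w + 6)/117 + C

Factor the denominator: (w - 7)*(w - 3)*(w - 1)*(w + 6).
Partial-fraction decomposition: -4/(117*(w + 6)) + 1/(12*(w - 1)) - 19/(72*(w - 3)) + 67/(312*(w - 7)).
Integrate each term: A/(w−a) contributes A·log|w−a|.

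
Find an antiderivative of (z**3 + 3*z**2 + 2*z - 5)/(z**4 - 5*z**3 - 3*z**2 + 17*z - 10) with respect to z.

205*log(z - 5)/112 - 131*log(z - 1)/144 + 5*log(z + 2)/63 + 1/(12*z - 12) + C

Factor the denominator: (z - 5)*(z - 1)**2*(z + 2).
Partial-fraction decomposition: 5/(63*(z + 2)) - 131/(144*(z - 1)) - 1/(12*(z - 1)**2) + 205/(112*(z - 5)).
Integrate each term; A/(z−a) gives A·log|z−a|; A/(z−a)² gives −A/(z−a).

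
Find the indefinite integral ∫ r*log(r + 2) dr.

Use integration by parts with u = log(r + 2), dv = r dr.
Then du = 1/(r + 2) dr and v = r**2/2.

r**2*log(r + 2)/2 - r**2/4 + r - 2*log(r + 2) + C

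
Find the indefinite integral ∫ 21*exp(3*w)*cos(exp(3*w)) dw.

7*sin(exp(3*w)) + C

Let u = exp(3*w), so du = (3*exp(3*w)) dw.
Rewriting, the integral becomes 7·∫ cos(u) du = 7·sin(u).
Substituting back, u = exp(3*w).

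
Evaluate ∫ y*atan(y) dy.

y**2*atan(y)/2 - y/2 + atan(y)/2 + C

Use integration by parts with u = arctan(y), dv = y dy.
Then du = 1/(y**2 + 1) dy.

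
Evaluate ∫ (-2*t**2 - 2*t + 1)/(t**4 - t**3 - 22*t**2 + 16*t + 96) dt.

Factor the denominator: (t - 4)*(t - 3)*(t + 2)*(t + 4).
Partial-fraction decomposition: 23/(112*(t + 4)) - 1/(20*(t + 2)) + 23/(35*(t - 3)) - 13/(16*(t - 4)).
Integrate each term: A/(t−a) contributes A·log|t−a|.

-13*log(t - 4)/16 + 23*log(t - 3)/35 - log(t + 2)/20 + 23*log(t + 4)/112 + C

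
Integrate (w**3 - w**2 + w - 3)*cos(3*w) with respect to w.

w**3*sin(3*w)/3 - w**2*sin(3*w)/3 + w**2*cos(3*w)/3 + w*sin(3*w)/9 - 2*w*cos(3*w)/9 - 25*sin(3*w)/27 + cos(3*w)/27 + C

Use integration by parts with u = w**3 - w**2 + w - 3, dv = cos(3*w) dw, so v = sin(3*w)/3.
Apply parts 3 times (tabular method): alternate signs, differentiate u down to 0, integrate dv up.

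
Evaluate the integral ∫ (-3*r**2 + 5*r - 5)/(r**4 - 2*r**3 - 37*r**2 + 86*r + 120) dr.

Factor the denominator: (r - 5)*(r - 4)*(r + 1)*(r + 6).
Partial-fraction decomposition: 13/(50*(r + 6)) - 13/(150*(r + 1)) + 33/(50*(r - 4)) - 5/(6*(r - 5)).
Integrate each term: A/(r−a) contributes A·log|r−a|.

-5*log(r - 5)/6 + 33*log(r - 4)/50 - 13*log(r + 1)/150 + 13*log(r + 6)/50 + C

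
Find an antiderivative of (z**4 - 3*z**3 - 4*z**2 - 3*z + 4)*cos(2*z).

Use integration by parts with u = z**4 - 3*z**3 - 4*z**2 - 3*z + 4, dv = cos(2*z) dz, so v = sin(2*z)/2.
Apply parts 4 times (tabular method): alternate signs, differentiate u down to 0, integrate dv up.

z**4*sin(2*z)/2 - 3*z**3*sin(2*z)/2 + z**3*cos(2*z) - 7*z**2*sin(2*z)/2 - 9*z**2*cos(2*z)/4 + 3*z*sin(2*z)/4 - 7*z*cos(2*z)/2 + 15*sin(2*z)/4 + 3*cos(2*z)/8 + C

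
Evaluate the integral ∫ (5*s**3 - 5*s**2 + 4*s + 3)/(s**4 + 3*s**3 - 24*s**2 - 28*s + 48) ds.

259*log(s - 4)/180 - log(s - 1)/9 - 65*log(s + 2)/72 + 183*log(s + 6)/40 + C

Factor the denominator: (s - 4)*(s - 1)*(s + 2)*(s + 6).
Partial-fraction decomposition: 183/(40*(s + 6)) - 65/(72*(s + 2)) - 1/(9*(s - 1)) + 259/(180*(s - 4)).
Integrate each term: A/(s−a) contributes A·log|s−a|.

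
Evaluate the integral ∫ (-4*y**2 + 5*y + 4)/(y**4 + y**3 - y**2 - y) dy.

Factor the denominator: y*(y - 1)*(y + 1)**2.
Partial-fraction decomposition: 11/(4*(y + 1)) - 5/(2*(y + 1)**2) + 5/(4*(y - 1)) - 4/y.
Integrate each term; A/(y−a) gives A·log|y−a|; A/(y−a)² gives −A/(y−a).

-4*log(y) + 5*log(y - 1)/4 + 11*log(y + 1)/4 + 5/(2*y + 2) + C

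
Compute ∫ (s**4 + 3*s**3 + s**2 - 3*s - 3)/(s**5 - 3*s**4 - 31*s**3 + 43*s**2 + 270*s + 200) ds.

Factor the denominator: (s - 5)**2*(s + 1)*(s + 2)*(s + 4).
Partial-fraction decomposition: 89/(486*(s + 4)) + 1/(98*(s + 2)) - 1/(108*(s + 1)) + 38861/(47628*(s - 5)) + 1007/(378*(s - 5)**2).
Integrate each term; A/(s−a) gives A·log|s−a|; A/(s−a)² gives −A/(s−a).

38861*log(s - 5)/47628 - log(s + 1)/108 + log(s + 2)/98 + 89*log(s + 4)/486 - 1007/(378*s - 1890) + C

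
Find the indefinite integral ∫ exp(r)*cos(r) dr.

Let I denote the integral. Integrate by parts with u = cos(r), dv = exp(r) dr, so v = exp(r): I = exp(r)*cos(r) + ∫ exp(r)*sin(r) dr.
Apply parts again with u = sin(r), dv = exp(r) dr: ∫ exp(r)*sin(r) dr = exp(r)*sin(r) − I. Substituting back brings back I: I = exp(r)*sin(r) + exp(r)*cos(r) − I.
Solving for I: (1 + 1)·I equals the remaining terms, so I = (1/2)·(exp(r)*sin(r) + exp(r)*cos(r)).

exp(r)*sin(r)/2 + exp(r)*cos(r)/2 + C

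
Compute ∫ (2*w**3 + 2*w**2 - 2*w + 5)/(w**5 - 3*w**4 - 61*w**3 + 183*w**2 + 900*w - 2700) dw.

Factor the denominator: (w - 6)*(w - 5)*(w - 3)*(w + 5)*(w + 6).
Partial-fraction decomposition: -343/(1188*(w + 6)) + 37/(176*(w + 5)) + 71/(432*(w - 3)) - 59/(44*(w - 5)) + 497/(396*(w - 6)).
Integrate each term: A/(w−a) contributes A·log|w−a|.

497*log(w - 6)/396 - 59*log(w - 5)/44 + 71*log(w - 3)/432 + 37*log(w + 5)/176 - 343*log(w + 6)/1188 + C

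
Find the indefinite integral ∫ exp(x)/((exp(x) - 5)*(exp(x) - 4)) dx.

log(exp(x) - 5) - log(exp(x) - 4) + C

Let u = e^x, du = e^x dx.
The integral becomes ∫ du/((u-5)(u-4)); decompose into partial fractions.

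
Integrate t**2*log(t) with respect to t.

t**3*log(t)/3 - t**3/9 + C

Use integration by parts with u = log(t), dv = t**2 dt.
Then du = 1/t dt and v = t**3/3.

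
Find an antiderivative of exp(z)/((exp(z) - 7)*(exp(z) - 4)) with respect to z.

log(exp(z) - 7)/3 - log(exp(z) - 4)/3 + C

Let u = e^z, du = e^z dz.
The integral becomes ∫ du/((u-7)(u-4)); decompose into partial fractions.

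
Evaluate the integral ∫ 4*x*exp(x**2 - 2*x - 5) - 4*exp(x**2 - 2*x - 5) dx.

2*exp(x**2 - 2*x - 5) + C

Let u = x**2 - 2*x - 5, so du = (2*x - 2) dx.
Rewriting, the integral becomes 2·∫ e^u du = 2·e^u.
Substituting back, u = x**2 - 2*x - 5.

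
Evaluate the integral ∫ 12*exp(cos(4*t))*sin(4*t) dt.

Let u = cos(4*t), so du = (-4*sin(4*t)) dt.
Rewriting, the integral becomes -3·∫ e^u du = -3·e^u.
Substituting back, u = cos(4*t).

-3*exp(cos(4*t)) + C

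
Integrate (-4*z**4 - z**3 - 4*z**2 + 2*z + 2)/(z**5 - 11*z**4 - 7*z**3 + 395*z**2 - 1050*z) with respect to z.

Factor the denominator: z*(z - 7)*(z - 5)**2*(z + 6).
Partial-fraction decomposition: -197/(363*(z + 6)) + 294829/(12100*(z - 5)) + 2713/(110*(z - 5)**2) - 779/(28*(z - 7)) - 1/(525*z).
Integrate each term; A/(z−a) gives A·log|z−a|; A/(z−a)² gives −A/(z−a).

-log(z)/525 - 779*log(z - 7)/28 + 294829*log(z - 5)/12100 - 197*log(z + 6)/363 - 2713/(110*z - 550) + C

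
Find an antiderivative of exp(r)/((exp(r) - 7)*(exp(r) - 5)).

Let u = e^r, du = e^r dr.
The integral becomes ∫ du/((u-7)(u-5)); decompose into partial fractions.

log(exp(r) - 7)/2 - log(exp(r) - 5)/2 + C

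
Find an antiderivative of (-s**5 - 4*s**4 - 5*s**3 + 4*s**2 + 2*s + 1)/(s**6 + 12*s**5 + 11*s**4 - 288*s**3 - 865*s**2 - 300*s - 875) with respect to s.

Factor the denominator: (s - 5)*(s + 5)**2*(s + 7)*(s**2 + 1).
Partial-fraction decomposition: -(144*s - 83)/(16900*(s**2 + 1)) - 9101/(2400*(s + 7)) + 101311/(33800*(s + 5)) - 1341/(520*(s + 5)**2) - 6139/(31200*(s - 5)).
Integrate each term; A/(s−a) gives A·log|s−a|; the (Bs+D)/(s²+p²) term gives a log and an atan.

-6139*log(s - 5)/31200 + 101311*log(s + 5)/33800 - 9101*log(s + 7)/2400 - 18*log(s**2 + 1)/4225 + 83*atan(s)/16900 + 1341/(520*s + 2600) + C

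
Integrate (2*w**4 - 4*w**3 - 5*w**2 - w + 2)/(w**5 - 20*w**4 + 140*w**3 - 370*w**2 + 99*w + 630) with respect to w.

Factor the denominator: (w - 7)*(w - 6)*(w - 5)*(w - 3)*(w + 1).
Partial-fraction decomposition: 1/(336*(w + 1)) - 1/(12*(w - 3)) + 311/(12*(w - 5)) - 1544/(21*(w - 6)) + 795/(16*(w - 7)).
Integrate each term: A/(w−a) contributes A·log|w−a|.

795*log(w - 7)/16 - 1544*log(w - 6)/21 + 311*log(w - 5)/12 - log(w - 3)/12 + log(w + 1)/336 + C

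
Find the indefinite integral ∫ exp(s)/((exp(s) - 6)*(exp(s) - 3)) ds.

log(exp(s) - 6)/3 - log(exp(s) - 3)/3 + C

Let u = e^s, du = e^s ds.
The integral becomes ∫ du/((u-3)(u-6)); decompose into partial fractions.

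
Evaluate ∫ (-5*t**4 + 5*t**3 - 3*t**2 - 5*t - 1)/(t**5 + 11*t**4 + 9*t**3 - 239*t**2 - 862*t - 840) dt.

Factor the denominator: (t - 5)*(t + 2)*(t + 3)*(t + 4)*(t + 7).
Partial-fraction decomposition: -1537/(80*(t + 7)) + 181/(6*(t + 4)) - 553/(32*(t + 3)) + 123/(70*(t + 2)) - 289/(672*(t - 5)).
Integrate each term: A/(t−a) contributes A·log|t−a|.

-289*log(t - 5)/672 + 123*log(t + 2)/70 - 553*log(t + 3)/32 + 181*log(t + 4)/6 - 1537*log(t + 7)/80 + C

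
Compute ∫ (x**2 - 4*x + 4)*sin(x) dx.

Use integration by parts with u = x**2 - 4*x + 4, dv = sin(x) dx, so v = -cos(x).
Apply parts 2 times (tabular method): alternate signs, differentiate u down to 0, integrate dv up.

-x**2*cos(x) + 2*x*sin(x) + 4*x*cos(x) - 4*sin(x) - 2*cos(x) + C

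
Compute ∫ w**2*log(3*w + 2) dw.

w**3*log(3*w + 2)/3 - w**3/9 + w**2/9 - 4*w/27 + 8*log(3*w + 2)/81 + C

Use integration by parts with u = log(3*w + 2), dv = w**2 dw.
Then du = 3/(3*w + 2) dw and v = w**3/3.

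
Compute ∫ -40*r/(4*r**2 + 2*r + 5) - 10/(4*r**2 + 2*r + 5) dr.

Let u = 4*r**2 + 2*r + 5, so du = (8*r + 2) dr.
Rewriting, the integral becomes -5·∫ 1/u du = -5·log(u).
Substituting back, u = 4*r**2 + 2*r + 5.

-5*log(4*r**2 + 2*r + 5) + C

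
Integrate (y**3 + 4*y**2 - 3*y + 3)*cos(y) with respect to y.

Use integration by parts with u = y**3 + 4*y**2 - 3*y + 3, dv = cos(y) dy, so v = sin(y).
Apply parts 3 times (tabular method): alternate signs, differentiate u down to 0, integrate dv up.

y**3*sin(y) + 4*y**2*sin(y) + 3*y**2*cos(y) - 9*y*sin(y) + 8*y*cos(y) - 5*sin(y) - 9*cos(y) + C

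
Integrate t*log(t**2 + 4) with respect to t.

t**2*log(t**2 + 4)/2 - t**2/2 + 2*log(t**2 + 4) + C

Let u = t**2 + 4, so du = (2*t) dt.
The integral becomes (1/2)·∫ log(u) du; integrate by parts with u′=log(u), dv′=du.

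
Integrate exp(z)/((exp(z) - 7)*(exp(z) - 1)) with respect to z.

log(exp(z) - 7)/6 - log(exp(z) - 1)/6 + C

Let u = e^z, du = e^z dz.
The integral becomes ∫ du/((u-1)(u-7)); decompose into partial fractions.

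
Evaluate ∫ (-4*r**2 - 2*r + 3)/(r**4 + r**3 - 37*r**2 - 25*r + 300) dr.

-107*log(r - 5)/180 + 39*log(r - 3)/112 - 53*log(r + 4)/63 + 87*log(r + 5)/80 + C

Factor the denominator: (r - 5)*(r - 3)*(r + 4)*(r + 5).
Partial-fraction decomposition: 87/(80*(r + 5)) - 53/(63*(r + 4)) + 39/(112*(r - 3)) - 107/(180*(r - 5)).
Integrate each term: A/(r−a) contributes A·log|r−a|.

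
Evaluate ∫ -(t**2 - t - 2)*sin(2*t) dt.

Use integration by parts with u = t**2 - t - 2, dv = -sin(2*t) dt, so v = cos(2*t)/2.
Apply parts 2 times (tabular method): alternate signs, differentiate u down to 0, integrate dv up.

t**2*cos(2*t)/2 - t*sin(2*t)/2 - t*cos(2*t)/2 + sin(2*t)/4 - 5*cos(2*t)/4 + C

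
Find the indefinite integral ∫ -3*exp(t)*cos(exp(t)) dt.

-3*sin(exp(t)) + C

Let u = exp(t), so du = (exp(t)) dt.
Rewriting, the integral becomes -3·∫ cos(u) du = -3·sin(u).
Substituting back, u = exp(t).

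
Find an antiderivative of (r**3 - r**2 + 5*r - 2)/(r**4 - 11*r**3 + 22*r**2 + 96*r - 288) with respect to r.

Factor the denominator: (r - 6)*(r - 4)**2*(r + 3).
Partial-fraction decomposition: 53/(441*(r + 3)) - 240/(49*(r - 4)) - 33/(7*(r - 4)**2) + 52/(9*(r - 6)).
Integrate each term; A/(r−a) gives A·log|r−a|; A/(r−a)² gives −A/(r−a).

52*log(r - 6)/9 - 240*log(r - 4)/49 + 53*log(r + 3)/441 + 33/(7*r - 28) + C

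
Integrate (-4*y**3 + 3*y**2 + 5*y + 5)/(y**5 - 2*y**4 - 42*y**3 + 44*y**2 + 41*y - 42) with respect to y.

Factor the denominator: (y - 7)*(y - 1)**2*(y + 1)*(y + 6).
Partial-fraction decomposition: 947/(3185*(y + 6)) - 7/(160*(y + 1)) + 37/(588*(y - 1)) - 3/(28*(y - 1)**2) - 395/(1248*(y - 7)).
Integrate each term; A/(y−a) gives A·log|y−a|; A/(y−a)² gives −A/(y−a).

-395*log(y - 7)/1248 + 37*log(y - 1)/588 - 7*log(y + 1)/160 + 947*log(y + 6)/3185 + 3/(28*y - 28) + C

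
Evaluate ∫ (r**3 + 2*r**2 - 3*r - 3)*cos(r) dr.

r**3*sin(r) + 2*r**2*sin(r) + 3*r**2*cos(r) - 9*r*sin(r) + 4*r*cos(r) - 7*sin(r) - 9*cos(r) + C

Use integration by parts with u = r**3 + 2*r**2 - 3*r - 3, dv = cos(r) dr, so v = sin(r).
Apply parts 3 times (tabular method): alternate signs, differentiate u down to 0, integrate dv up.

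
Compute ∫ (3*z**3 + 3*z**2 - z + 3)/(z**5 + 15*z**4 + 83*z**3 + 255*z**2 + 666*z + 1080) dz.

-137*log(z + 4)/50 + 146*log(z + 5)/17 - 59*log(z + 6)/10 + 11*log(z**2 + 9)/425 - 178*atan(z/3)/1275 + C

Factor the denominator: (z + 4)*(z + 5)*(z + 6)*(z**2 + 9).
Partial-fraction decomposition: 2*(11*z - 89)/(425*(z**2 + 9)) - 59/(10*(z + 6)) + 146/(17*(z + 5)) - 137/(50*(z + 4)).
Integrate each term; A/(z−a) gives A·log|z−a|; the (Bz+D)/(z²+p²) term gives a log and an atan.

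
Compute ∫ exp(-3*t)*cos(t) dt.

Let I denote the integral. Integrate by parts with u = cos(t), dv = exp(-3*t) dt, so v = -exp(-3*t)/3: I = -exp(-3*t)*cos(t)/3 − (1/3)·∫ exp(-3*t)*sin(t) dt.
Apply parts again with u = sin(t), dv = exp(-3*t) dt: ∫ exp(-3*t)*sin(t) dt = -exp(-3*t)*sin(t)/3 + (1/3)·I. Substituting back brings back I: I = exp(-3*t)*sin(t)/9 - exp(-3*t)*cos(t)/3 − (1/9)·I.
Solving for I: (1 + 1/9)·I equals the remaining terms, so I = (9/10)·(exp(-3*t)*sin(t)/9 - exp(-3*t)*cos(t)/3).

exp(-3*t)*sin(t)/10 - 3*exp(-3*t)*cos(t)/10 + C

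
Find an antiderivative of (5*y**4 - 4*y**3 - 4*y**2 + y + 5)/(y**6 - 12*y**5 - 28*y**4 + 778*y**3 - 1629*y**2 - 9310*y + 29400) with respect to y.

10449*log(y - 7)/616 - 5483*log(y - 6)/130 + 65647*log(y - 5)/2592 + 491*log(y + 4)/8910 - 4393*log(y + 7)/26208 - 845/(72*y - 360) + C

Factor the denominator: (y - 7)*(y - 6)*(y - 5)**2*(y + 4)*(y + 7).
Partial-fraction decomposition: -4393/(26208*(y + 7)) + 491/(8910*(y + 4)) + 65647/(2592*(y - 5)) + 845/(72*(y - 5)**2) - 5483/(130*(y - 6)) + 10449/(616*(y - 7)).
Integrate each term; A/(y−a) gives A·log|y−a|; A/(y−a)² gives −A/(y−a).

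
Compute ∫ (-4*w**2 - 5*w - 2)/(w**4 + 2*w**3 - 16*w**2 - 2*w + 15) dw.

-53*log(w - 3)/64 + 11*log(w - 1)/24 - log(w + 1)/32 + 77*log(w + 5)/192 + C

Factor the denominator: (w - 3)*(w - 1)*(w + 1)*(w + 5).
Partial-fraction decomposition: 77/(192*(w + 5)) - 1/(32*(w + 1)) + 11/(24*(w - 1)) - 53/(64*(w - 3)).
Integrate each term: A/(w−a) contributes A·log|w−a|.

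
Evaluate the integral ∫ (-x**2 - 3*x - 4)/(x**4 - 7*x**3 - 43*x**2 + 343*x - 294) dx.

-37*log(x - 7)/42 + 58*log(x - 6)/65 - log(x - 1)/30 + 2*log(x + 7)/91 + C

Factor the denominator: (x - 7)*(x - 6)*(x - 1)*(x + 7).
Partial-fraction decomposition: 2/(91*(x + 7)) - 1/(30*(x - 1)) + 58/(65*(x - 6)) - 37/(42*(x - 7)).
Integrate each term: A/(x−a) contributes A·log|x−a|.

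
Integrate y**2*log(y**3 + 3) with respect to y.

y**3*log(y**3 + 3)/3 - y**3/3 + log(y**3 + 3) + C

Let u = y**3 + 3, so du = (3*y**2) dy.
The integral becomes (1/3)·∫ log(u) du; integrate by parts with u′=log(u), dv′=du.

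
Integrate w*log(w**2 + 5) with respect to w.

w**2*log(w**2 + 5)/2 - w**2/2 + 5*log(w**2 + 5)/2 + C

Let u = w**2 + 5, so du = (2*w) dw.
The integral becomes (1/2)·∫ log(u) du; integrate by parts with u′=log(u), dv′=du.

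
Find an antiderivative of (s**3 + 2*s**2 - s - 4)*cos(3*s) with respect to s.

s**3*sin(3*s)/3 + 2*s**2*sin(3*s)/3 + s**2*cos(3*s)/3 - 5*s*sin(3*s)/9 + 4*s*cos(3*s)/9 - 40*sin(3*s)/27 - 5*cos(3*s)/27 + C

Use integration by parts with u = s**3 + 2*s**2 - s - 4, dv = cos(3*s) ds, so v = sin(3*s)/3.
Apply parts 3 times (tabular method): alternate signs, differentiate u down to 0, integrate dv up.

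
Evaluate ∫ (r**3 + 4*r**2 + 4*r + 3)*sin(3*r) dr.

Use integration by parts with u = r**3 + 4*r**2 + 4*r + 3, dv = sin(3*r) dr, so v = -cos(3*r)/3.
Apply parts 3 times (tabular method): alternate signs, differentiate u down to 0, integrate dv up.

-r**3*cos(3*r)/3 + r**2*sin(3*r)/3 - 4*r**2*cos(3*r)/3 + 8*r*sin(3*r)/9 - 10*r*cos(3*r)/9 + 10*sin(3*r)/27 - 19*cos(3*r)/27 + C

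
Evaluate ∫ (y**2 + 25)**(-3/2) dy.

Substitute y = 5·tan(θ), so dy = 5·sec(θ)^2 dθ and the radical becomes sqrt(y**2 + 25) = 5·sec(θ) by the Pythagorean identity.
Integrate the resulting trig expression in θ, then back-substitute tan(θ) = y/5, sec(θ) = sqrt(y**2 + 25)/5 (absorbing any constant into C).

y/(25*sqrt(y**2 + 25)) + C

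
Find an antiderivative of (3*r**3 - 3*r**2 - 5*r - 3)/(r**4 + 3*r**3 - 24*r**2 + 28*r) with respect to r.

Factor the denominator: r*(r - 2)**2*(r + 7).
Partial-fraction decomposition: 1144/(567*(r + 7)) + 353/(324*(r - 2)) - 1/(18*(r - 2)**2) - 3/(28*r).
Integrate each term; A/(r−a) gives A·log|r−a|; A/(r−a)² gives −A/(r−a).

-3*log(r)/28 + 353*log(r - 2)/324 + 1144*log(r + 7)/567 + 1/(18*r - 36) + C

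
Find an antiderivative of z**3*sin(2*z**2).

-z**2*cos(2*z**2)/4 + sin(2*z**2)/8 + C

Let u = z², du = 2z dz; rewrite as (1/2)∫ u^1·sin(2u) du.
Now integrate by parts 1 time.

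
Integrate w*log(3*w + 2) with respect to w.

w**2*log(3*w + 2)/2 - w**2/4 + w/3 - 2*log(3*w + 2)/9 + C

Use integration by parts with u = log(3*w + 2), dv = w dw.
Then du = 3/(3*w + 2) dw and v = w**2/2.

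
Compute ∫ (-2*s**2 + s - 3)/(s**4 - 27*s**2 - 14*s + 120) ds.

Factor the denominator: (s - 5)*(s - 2)*(s + 3)*(s + 4).
Partial-fraction decomposition: 13/(18*(s + 4)) - 3/(5*(s + 3)) + 1/(10*(s - 2)) - 2/(9*(s - 5)).
Integrate each term: A/(s−a) contributes A·log|s−a|.

-2*log(s - 5)/9 + log(s - 2)/10 - 3*log(s + 3)/5 + 13*log(s + 4)/18 + C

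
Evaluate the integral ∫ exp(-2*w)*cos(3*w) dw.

3*exp(-2*w)*sin(3*w)/13 - 2*exp(-2*w)*cos(3*w)/13 + C

Let I denote the integral. Integrate by parts with u = cos(3*w), dv = exp(-2*w) dw, so v = -exp(-2*w)/2: I = -exp(-2*w)*cos(3*w)/2 − (3/2)·∫ exp(-2*w)*sin(3*w) dw.
Apply parts again with u = sin(3*w), dv = exp(-2*w) dw: ∫ exp(-2*w)*sin(3*w) dw = -exp(-2*w)*sin(3*w)/2 + (3/2)·I. Substituting back brings back I: I = 3*exp(-2*w)*sin(3*w)/4 - exp(-2*w)*cos(3*w)/2 − (9/4)·I.
Solving for I: (1 + 9/4)·I equals the remaining terms, so I = (4/13)·(3*exp(-2*w)*sin(3*w)/4 - exp(-2*w)*cos(3*w)/2).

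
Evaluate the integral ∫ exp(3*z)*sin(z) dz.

Let I denote the integral. Integrate by parts with u = sin(z), dv = exp(3*z) dz, so v = exp(3*z)/3: I = exp(3*z)*sin(z)/3 − (1/3)·∫ exp(3*z)*cos(z) dz.
Apply parts again with u = cos(z), dv = exp(3*z) dz: ∫ exp(3*z)*cos(z) dz = exp(3*z)*cos(z)/3 + (1/3)·I. Substituting back brings back I: I = exp(3*z)*sin(z)/3 - exp(3*z)*cos(z)/9 − (1/9)·I.
Solving for I: (1 + 1/9)·I equals the remaining terms, so I = (9/10)·(exp(3*z)*sin(z)/3 - exp(3*z)*cos(z)/9).

3*exp(3*z)*sin(z)/10 - exp(3*z)*cos(z)/10 + C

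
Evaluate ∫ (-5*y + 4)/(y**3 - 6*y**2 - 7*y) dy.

Factor the denominator: y*(y - 7)*(y + 1).
Partial-fraction decomposition: 9/(8*(y + 1)) - 31/(56*(y - 7)) - 4/(7*y).
Integrate each term: A/(y−a) contributes A·log|y−a|.

-4*log(y)/7 - 31*log(y - 7)/56 + 9*log(y + 1)/8 + C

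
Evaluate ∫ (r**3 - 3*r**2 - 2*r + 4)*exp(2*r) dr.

(4*r**3 - 18*r**2 + 10*r + 11)*exp(2*r)/8 + C

Use integration by parts with u = r**3 - 3*r**2 - 2*r + 4, dv = exp(2*r) dr, so v = exp(2*r)/2.
Apply parts 3 times (tabular method): alternate signs, differentiate u down to 0, integrate dv up.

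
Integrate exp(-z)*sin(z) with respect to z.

Let I denote the integral. Integrate by parts with u = sin(z), dv = exp(-z) dz, so v = -exp(-z): I = -exp(-z)*sin(z) + ∫ exp(-z)*cos(z) dz.
Apply parts again with u = cos(z), dv = exp(-z) dz: ∫ exp(-z)*cos(z) dz = -exp(-z)*cos(z) − I. Substituting back brings back I: I = -exp(-z)*sin(z) - exp(-z)*cos(z) − I.
Solving for I: (1 + 1)·I equals the remaining terms, so I = (1/2)·(-exp(-z)*sin(z) - exp(-z)*cos(z)).

-exp(-z)*sin(z)/2 - exp(-z)*cos(z)/2 + C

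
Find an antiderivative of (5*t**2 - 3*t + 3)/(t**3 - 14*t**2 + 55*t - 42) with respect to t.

227*log(t - 7)/6 - 33*log(t - 6) + log(t - 1)/6 + C

Factor the denominator: (t - 7)*(t - 6)*(t - 1).
Partial-fraction decomposition: 1/(6*(t - 1)) - 33/(t - 6) + 227/(6*(t - 7)).
Integrate each term: A/(t−a) contributes A·log|t−a|.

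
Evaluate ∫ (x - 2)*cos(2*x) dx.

x*sin(2*x)/2 - sin(2*x) + cos(2*x)/4 + C

Use integration by parts with u = x - 2, dv = cos(2*x) dx, so v = sin(2*x)/2.
Apply parts 1 times (tabular method): alternate signs, differentiate u down to 0, integrate dv up.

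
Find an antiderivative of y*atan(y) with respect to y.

Use integration by parts with u = arctan(y), dv = y dy.
Then du = 1/(y**2 + 1) dy.

y**2*atan(y)/2 - y/2 + atan(y)/2 + C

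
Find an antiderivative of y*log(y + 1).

y**2*log(y + 1)/2 - y**2/4 + y/2 - log(y + 1)/2 + C

Use integration by parts with u = log(y + 1), dv = y dy.
Then du = 1/(y + 1) dy and v = y**2/2.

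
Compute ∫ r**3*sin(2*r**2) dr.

Let u = r², du = 2r dr; rewrite as (1/2)∫ u^1·sin(2u) du.
Now integrate by parts 1 time.

-r**2*cos(2*r**2)/4 + sin(2*r**2)/8 + C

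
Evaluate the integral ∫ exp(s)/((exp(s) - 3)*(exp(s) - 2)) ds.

log(exp(s) - 3) - log(exp(s) - 2) + C

Let u = e^s, du = e^s ds.
The integral becomes ∫ du/((u-2)(u-3)); decompose into partial fractions.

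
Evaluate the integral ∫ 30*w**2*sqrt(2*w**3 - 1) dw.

Let u = 2*w**3 - 1, so du = (6*w**2) dw.
Rewriting, the integral becomes 5·∫ √u du = 5·(2/3)u^(3/2).
Substituting back, u = 2*w**3 - 1.

10*(2*w**3 - 1)**(3/2)/3 + C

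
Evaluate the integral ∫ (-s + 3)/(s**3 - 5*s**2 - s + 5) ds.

Factor the denominator: (s - 5)*(s - 1)*(s + 1).
Partial-fraction decomposition: 1/(3*(s + 1)) - 1/(4*(s - 1)) - 1/(12*(s - 5)).
Integrate each term: A/(s−a) contributes A·log|s−a|.

-log(s - 5)/12 - log(s - 1)/4 + log(s + 1)/3 + C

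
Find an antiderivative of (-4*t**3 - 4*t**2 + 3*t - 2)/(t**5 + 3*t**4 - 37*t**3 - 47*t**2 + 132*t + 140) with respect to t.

Factor the denominator: (t - 5)*(t - 2)*(t + 1)*(t + 2)*(t + 7).
Partial-fraction decomposition: 1153/(3240*(t + 7)) - 2/(35*(t + 2)) - 5/(108*(t + 1)) + 11/(81*(t - 2)) - 587/(1512*(t - 5)).
Integrate each term: A/(t−a) contributes A·log|t−a|.

-587*log(t - 5)/1512 + 11*log(t - 2)/81 - 5*log(t + 1)/108 - 2*log(t + 2)/35 + 1153*log(t + 7)/3240 + C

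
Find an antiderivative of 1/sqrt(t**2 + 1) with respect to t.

Substitute t = tan(θ), so dt = sec(θ)^2 dθ and the radical becomes sqrt(t**2 + 1) = sec(θ) by the Pythagorean identity.
Integrate the resulting trig expression in θ, then back-substitute tan(θ) = t, sec(θ) = sqrt(t**2 + 1) (absorbing any constant into C).

log(t + sqrt(t**2 + 1)) + C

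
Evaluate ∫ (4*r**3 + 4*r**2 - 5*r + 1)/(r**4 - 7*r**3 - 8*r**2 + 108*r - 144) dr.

979*log(r - 6)/120 - 130*log(r - 3)/21 + 13*log(r - 2)/8 + 57*log(r + 4)/140 + C

Factor the denominator: (r - 6)*(r - 3)*(r - 2)*(r + 4).
Partial-fraction decomposition: 57/(140*(r + 4)) + 13/(8*(r - 2)) - 130/(21*(r - 3)) + 979/(120*(r - 6)).
Integrate each term: A/(r−a) contributes A·log|r−a|.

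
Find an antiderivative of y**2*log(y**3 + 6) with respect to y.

y**3*log(y**3 + 6)/3 - y**3/3 + 2*log(y**3 + 6) + C

Let u = y**3 + 6, so du = (3*y**2) dy.
The integral becomes (1/3)·∫ log(u) du; integrate by parts with u′=log(u), dv′=du.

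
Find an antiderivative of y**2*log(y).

Use integration by parts with u = log(y), dv = y**2 dy.
Then du = 1/y dy and v = y**3/3.

y**3*log(y)/3 - y**3/9 + C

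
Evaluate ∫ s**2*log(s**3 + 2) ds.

Let u = s**3 + 2, so du = (3*s**2) ds.
The integral becomes (1/3)·∫ log(u) du; integrate by parts with u′=log(u), dv′=du.

s**3*log(s**3 + 2)/3 - s**3/3 + 2*log(s**3 + 2)/3 + C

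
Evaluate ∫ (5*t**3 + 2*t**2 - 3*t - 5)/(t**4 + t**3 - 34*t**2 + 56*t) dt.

Factor the denominator: t*(t - 4)*(t - 2)*(t + 7).
Partial-fraction decomposition: 1601/(693*(t + 7)) - 37/(36*(t - 2)) + 335/(88*(t - 4)) - 5/(56*t).
Integrate each term: A/(t−a) contributes A·log|t−a|.

-5*log(t)/56 + 335*log(t - 4)/88 - 37*log(t - 2)/36 + 1601*log(t + 7)/693 + C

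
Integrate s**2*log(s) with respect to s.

Use integration by parts with u = log(s), dv = s**2 ds.
Then du = 1/s ds and v = s**3/3.

s**3*log(s)/3 - s**3/9 + C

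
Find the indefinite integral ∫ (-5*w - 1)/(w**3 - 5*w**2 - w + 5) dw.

-13*log(w - 5)/12 + 3*log(w - 1)/4 + log(w + 1)/3 + C

Factor the denominator: (w - 5)*(w - 1)*(w + 1).
Partial-fraction decomposition: 1/(3*(w + 1)) + 3/(4*(w - 1)) - 13/(12*(w - 5)).
Integrate each term: A/(w−a) contributes A·log|w−a|.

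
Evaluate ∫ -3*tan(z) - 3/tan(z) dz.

-3*log(tan(z)) + C

Let u = tan(z), so du = (tan(z)**2 + 1) dz.
Rewriting, the integral becomes -3·∫ 1/u du = -3·log(u).
Substituting back, u = tan(z).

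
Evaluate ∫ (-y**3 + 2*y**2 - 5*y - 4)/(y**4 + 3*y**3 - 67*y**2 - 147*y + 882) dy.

Factor the denominator: (y - 7)*(y - 3)*(y + 6)*(y + 7).
Partial-fraction decomposition: -118/(35*(y + 7)) + 314/(117*(y + 6)) + 7/(90*(y - 3)) - 71/(182*(y - 7)).
Integrate each term: A/(y−a) contributes A·log|y−a|.

-71*log(y - 7)/182 + 7*log(y - 3)/90 + 314*log(y + 6)/117 - 118*log(y + 7)/35 + C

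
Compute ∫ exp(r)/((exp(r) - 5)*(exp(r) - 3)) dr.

log(exp(r) - 5)/2 - log(exp(r) - 3)/2 + C

Let u = e^r, du = e^r dr.
The integral becomes ∫ du/((u-3)(u-5)); decompose into partial fractions.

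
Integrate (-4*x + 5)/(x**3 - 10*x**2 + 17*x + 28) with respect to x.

-23*log(x - 7)/24 + 11*log(x - 4)/15 + 9*log(x + 1)/40 + C

Factor the denominator: (x - 7)*(x - 4)*(x + 1).
Partial-fraction decomposition: 9/(40*(x + 1)) + 11/(15*(x - 4)) - 23/(24*(x - 7)).
Integrate each term: A/(x−a) contributes A·log|x−a|.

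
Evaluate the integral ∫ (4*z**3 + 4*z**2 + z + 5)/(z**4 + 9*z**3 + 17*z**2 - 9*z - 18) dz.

log(z - 1)/4 - log(z + 1)/5 - 35*log(z + 3)/12 + 103*log(z + 6)/15 + C

Factor the denominator: (z - 1)*(z + 1)*(z + 3)*(z + 6).
Partial-fraction decomposition: 103/(15*(z + 6)) - 35/(12*(z + 3)) - 1/(5*(z + 1)) + 1/(4*(z - 1)).
Integrate each term: A/(z−a) contributes A·log|z−a|.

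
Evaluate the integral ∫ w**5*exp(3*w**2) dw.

(9*w**4 - 6*w**2 + 2)*exp(3*w**2)/54 + C

Let u = w², du = 2w dw; rewrite as (1/2)∫ u^2·exp(3u) du.
Now integrate by parts 2 times.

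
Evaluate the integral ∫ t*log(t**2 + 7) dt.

Let u = t**2 + 7, so du = (2*t) dt.
The integral becomes (1/2)·∫ log(u) du; integrate by parts with u′=log(u), dv′=du.

t**2*log(t**2 + 7)/2 - t**2/2 + 7*log(t**2 + 7)/2 + C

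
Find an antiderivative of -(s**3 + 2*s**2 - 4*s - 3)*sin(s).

Use integration by parts with u = s**3 + 2*s**2 - 4*s - 3, dv = -sin(s) ds, so v = cos(s).
Apply parts 3 times (tabular method): alternate signs, differentiate u down to 0, integrate dv up.

s**3*cos(s) - 3*s**2*sin(s) + 2*s**2*cos(s) - 4*s*sin(s) - 10*s*cos(s) + 10*sin(s) - 7*cos(s) + C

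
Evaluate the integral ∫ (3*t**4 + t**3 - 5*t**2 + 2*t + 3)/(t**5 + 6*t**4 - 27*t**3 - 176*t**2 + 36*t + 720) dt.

Factor the denominator: (t - 5)*(t - 2)*(t + 3)*(t + 4)*(t + 6).
Partial-fraction decomposition: 1161/(176*(t + 6)) - 619/(108*(t + 4)) + 7/(5*(t + 3)) - 43/(720*(t - 2)) + 236/(297*(t - 5)).
Integrate each term: A/(t−a) contributes A·log|t−a|.

236*log(t - 5)/297 - 43*log(t - 2)/720 + 7*log(t + 3)/5 - 619*log(t + 4)/108 + 1161*log(t + 6)/176 + C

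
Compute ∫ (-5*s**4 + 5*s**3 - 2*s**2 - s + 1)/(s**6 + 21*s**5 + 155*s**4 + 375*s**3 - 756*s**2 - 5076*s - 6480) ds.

Factor the denominator: (s - 3)*(s + 3)*(s + 4)*(s + 5)*(s + 6)**2.
Partial-fraction decomposition: -178981/(972*(s + 6)) - 7625/(54*(s + 6)**2) + 1897/(8*(s + 5)) - 1627/(28*(s + 4)) + 277/(54*(s + 3)) - 145/(13608*(s - 3)).
Integrate each term; A/(s−a) gives A·log|s−a|; A/(s−a)² gives −A/(s−a).

-145*log(s - 3)/13608 + 277*log(s + 3)/54 - 1627*log(s + 4)/28 + 1897*log(s + 5)/8 - 178981*log(s + 6)/972 + 7625/(54*s + 324) + C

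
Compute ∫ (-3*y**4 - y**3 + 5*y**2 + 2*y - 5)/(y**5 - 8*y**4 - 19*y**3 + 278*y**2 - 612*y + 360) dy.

Factor the denominator: (y - 6)*(y - 5)*(y - 2)*(y - 1)*(y + 6).
Partial-fraction decomposition: -319/(672*(y + 6)) + 1/(70*(y - 1)) - 37/(96*(y - 2)) + 85/(6*(y - 5)) - 3917/(240*(y - 6)).
Integrate each term: A/(y−a) contributes A·log|y−a|.

-3917*log(y - 6)/240 + 85*log(y - 5)/6 - 37*log(y - 2)/96 + log(y - 1)/70 - 319*log(y + 6)/672 + C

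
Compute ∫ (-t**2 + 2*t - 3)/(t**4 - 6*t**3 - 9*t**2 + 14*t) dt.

-3*log(t)/14 - 19*log(t - 7)/189 + log(t - 1)/9 + 11*log(t + 2)/54 + C

Factor the denominator: t*(t - 7)*(t - 1)*(t + 2).
Partial-fraction decomposition: 11/(54*(t + 2)) + 1/(9*(t - 1)) - 19/(189*(t - 7)) - 3/(14*t).
Integrate each term: A/(t−a) contributes A·log|t−a|.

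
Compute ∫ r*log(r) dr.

r**2*log(r)/2 - r**2/4 + C

Use integration by parts with u = log(r), dv = r dr.
Then du = 1/r dr and v = r**2/2.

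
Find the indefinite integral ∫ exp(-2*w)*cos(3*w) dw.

3*exp(-2*w)*sin(3*w)/13 - 2*exp(-2*w)*cos(3*w)/13 + C

Let I denote the integral. Integrate by parts with u = cos(3*w), dv = exp(-2*w) dw, so v = -exp(-2*w)/2: I = -exp(-2*w)*cos(3*w)/2 − (3/2)·∫ exp(-2*w)*sin(3*w) dw.
Apply parts again with u = sin(3*w), dv = exp(-2*w) dw: ∫ exp(-2*w)*sin(3*w) dw = -exp(-2*w)*sin(3*w)/2 + (3/2)·I. Substituting back brings back I: I = 3*exp(-2*w)*sin(3*w)/4 - exp(-2*w)*cos(3*w)/2 − (9/4)·I.
Solving for I: (1 + 9/4)·I equals the remaining terms, so I = (4/13)·(3*exp(-2*w)*sin(3*w)/4 - exp(-2*w)*cos(3*w)/2).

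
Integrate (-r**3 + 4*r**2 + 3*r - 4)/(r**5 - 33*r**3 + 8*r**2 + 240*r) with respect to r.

Factor the denominator: r*(r - 4)**2*(r + 3)*(r + 5).
Partial-fraction decomposition: 103/(405*(r + 5)) - 25/(147*(r + 3)) - 1073/(15876*(r - 4)) + 2/(63*(r - 4)**2) - 1/(60*r).
Integrate each term; A/(r−a) gives A·log|r−a|; A/(r−a)² gives −A/(r−a).

-log(r)/60 - 1073*log(r - 4)/15876 - 25*log(r + 3)/147 + 103*log(r + 5)/405 - 2/(63*r - 252) + C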